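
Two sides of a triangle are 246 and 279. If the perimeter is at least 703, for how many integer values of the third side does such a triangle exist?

347

Triangle inequality: 33 < x < 525. Perimeter ≥ 703 gives x ≥ 703 − 246 − 279 = 178.
So 178 ≤ x < 525; integers 178 through 524: 347 values.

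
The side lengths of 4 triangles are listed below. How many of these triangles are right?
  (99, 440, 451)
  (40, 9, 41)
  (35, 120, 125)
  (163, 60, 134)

(99,440,451): 99²+440² = 203401 = 451² → right
(40,9,41): 9²+40² = 1681 = 41² → right
(35,120,125): 35²+120² = 15625 = 125² → right
(163,60,134): 60²+134² = 21556 < 26569 = 163² → obtuse
3 of the 4 are right.

3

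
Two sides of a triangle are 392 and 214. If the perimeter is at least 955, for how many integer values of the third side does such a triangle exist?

257

Triangle inequality: 178 < x < 606. Perimeter ≥ 955 gives x ≥ 955 − 392 − 214 = 349.
So 349 ≤ x < 606; integers 349 through 605: 257 values.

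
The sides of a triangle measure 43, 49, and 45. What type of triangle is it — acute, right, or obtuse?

acute

Compare the square of the longest side to the sum of squares of the other two: 43² + 45² = 3874 > 2401 = 49².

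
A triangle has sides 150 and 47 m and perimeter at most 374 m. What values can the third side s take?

103 < s ≤ 177 m

Triangle inequality alone gives 103 < s < 197.
The perimeter condition gives s ≤ 374 − 150 − 47 = 177.
Intersecting the two: 103 < s ≤ 177.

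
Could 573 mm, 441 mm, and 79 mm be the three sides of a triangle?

No

The longest side is 573, but the other two sum to only 520.
520 < 573, so the triangle inequality fails.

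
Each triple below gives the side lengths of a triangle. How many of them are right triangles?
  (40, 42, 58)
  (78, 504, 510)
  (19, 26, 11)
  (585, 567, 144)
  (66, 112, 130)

(40,42,58): 40²+42² = 3364 = 58² → right
(78,504,510): 78²+504² = 260100 = 510² → right
(19,26,11): 11²+19² = 482 < 676 = 26² → obtuse
(585,567,144): 144²+567² = 342225 = 585² → right
(66,112,130): 66²+112² = 16900 = 130² → right
4 of the 5 are right.

4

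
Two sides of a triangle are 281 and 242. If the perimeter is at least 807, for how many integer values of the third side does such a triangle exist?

239

Triangle inequality: 39 < x < 523. Perimeter ≥ 807 gives x ≥ 807 − 281 − 242 = 284.
So 284 ≤ x < 523; integers 284 through 522: 239 values.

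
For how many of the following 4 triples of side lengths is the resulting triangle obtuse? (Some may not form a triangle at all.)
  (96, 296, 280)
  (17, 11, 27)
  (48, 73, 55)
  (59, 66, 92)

2

(96,296,280): 96²+280² = 87616 = 296² → right
(17,11,27): 11²+17² = 410 < 729 = 27² → obtuse
(48,73,55): 48²+55² = 5329 = 73² → right
(59,66,92): 59²+66² = 7837 < 8464 = 92² → obtuse
2 of the 4 are obtuse.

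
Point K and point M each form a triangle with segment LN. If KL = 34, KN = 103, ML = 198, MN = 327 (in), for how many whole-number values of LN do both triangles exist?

From triangle KLN: 69 < LN < 137.
From triangle MLN: 129 < LN < 525.
Intersection: 129 < LN < 137, so integers 130 through 136: 7 values.

7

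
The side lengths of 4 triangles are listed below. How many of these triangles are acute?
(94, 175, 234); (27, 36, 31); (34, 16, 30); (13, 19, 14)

(94,175,234): 94²+175² = 39461 < 54756 = 234² → obtuse
(27,36,31): 27²+31² = 1690 > 1296 = 36² → acute
(34,16,30): 16²+30² = 1156 = 34² → right
(13,19,14): 13²+14² = 365 > 361 = 19² → acute
2 of the 4 are acute.

2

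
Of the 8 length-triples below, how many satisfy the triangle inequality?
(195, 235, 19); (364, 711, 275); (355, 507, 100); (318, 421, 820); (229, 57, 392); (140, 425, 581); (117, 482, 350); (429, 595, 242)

1

(19,195,235): 19+195 ≤ 235 → not valid
(275,364,711): 275+364 ≤ 711 → not valid
(100,355,507): 100+355 ≤ 507 → not valid
(318,421,820): 318+421 ≤ 820 → not valid
(57,229,392): 57+229 ≤ 392 → not valid
(140,425,581): 140+425 ≤ 581 → not valid
(117,350,482): 117+350 ≤ 482 → not valid
(242,429,595): 242+429 > 595 → valid
1 of the 8 triples forms a triangle.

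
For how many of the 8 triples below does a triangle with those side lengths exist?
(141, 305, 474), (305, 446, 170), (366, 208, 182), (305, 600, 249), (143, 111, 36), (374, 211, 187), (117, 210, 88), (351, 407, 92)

(141,305,474): 141+305 ≤ 474 → not valid
(170,305,446): 170+305 > 446 → valid
(182,208,366): 182+208 > 366 → valid
(249,305,600): 249+305 ≤ 600 → not valid
(36,111,143): 36+111 > 143 → valid
(187,211,374): 187+211 > 374 → valid
(88,117,210): 88+117 ≤ 210 → not valid
(92,351,407): 92+351 > 407 → valid
5 of the 8 triples form a triangle.

5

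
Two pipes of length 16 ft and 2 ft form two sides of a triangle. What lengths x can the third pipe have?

By the triangle inequality, x must be less than 16 + 2 = 18 and greater than |16 − 2| = 14.

14 < x < 18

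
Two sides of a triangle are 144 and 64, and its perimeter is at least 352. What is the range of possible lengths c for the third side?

144 ≤ c < 208

Triangle inequality alone gives 80 < c < 208.
The perimeter condition gives c ≥ 352 − 144 − 64 = 144.
Intersecting the two: 144 ≤ c < 208.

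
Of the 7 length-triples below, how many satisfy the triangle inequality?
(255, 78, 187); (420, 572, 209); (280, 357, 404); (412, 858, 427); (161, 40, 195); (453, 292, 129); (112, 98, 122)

5

(78,187,255): 78+187 > 255 → valid
(209,420,572): 209+420 > 572 → valid
(280,357,404): 280+357 > 404 → valid
(412,427,858): 412+427 ≤ 858 → not valid
(40,161,195): 40+161 > 195 → valid
(129,292,453): 129+292 ≤ 453 → not valid
(98,112,122): 98+112 > 122 → valid
5 of the 7 triples form a triangle.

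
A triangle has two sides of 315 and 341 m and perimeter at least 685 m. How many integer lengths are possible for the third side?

Triangle inequality: 26 < x < 656. Perimeter ≥ 685 gives x ≥ 685 − 315 − 341 = 29.
So 29 ≤ x < 656; integers 29 through 655: 627 values.

627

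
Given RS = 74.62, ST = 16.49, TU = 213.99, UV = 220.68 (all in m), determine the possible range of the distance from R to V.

The maximum is all hops collinear in one direction: 74.62 + 16.49 + 213.99 + 220.68 = 525.78.
The longest hop is 220.68; the others sum to 305.10. Since 220.68 ≤ 305.10, the path can fold back on itself completely, so the minimum distance is 0.

0 ≤ RV ≤ 525.78 m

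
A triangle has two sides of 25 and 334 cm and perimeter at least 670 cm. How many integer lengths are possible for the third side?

48

Triangle inequality: 309 < x < 359. Perimeter ≥ 670 gives x ≥ 670 − 25 − 334 = 311.
So 311 ≤ x < 359; integers 311 through 358: 48 values.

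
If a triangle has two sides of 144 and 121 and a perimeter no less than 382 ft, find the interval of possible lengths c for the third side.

117 ≤ c < 265

Triangle inequality alone gives 23 < c < 265.
The perimeter condition gives c ≥ 382 − 144 − 121 = 117.
Intersecting the two: 117 ≤ c < 265.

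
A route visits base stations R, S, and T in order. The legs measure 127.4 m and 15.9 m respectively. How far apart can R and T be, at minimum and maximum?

By the triangle inequality, |127.4 − 15.9| ≤ RT ≤ 127.4 + 15.9.

111.5 ≤ RT ≤ 143.3 m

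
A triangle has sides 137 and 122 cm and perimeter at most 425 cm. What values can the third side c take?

Triangle inequality alone gives 15 < c < 259.
The perimeter condition gives c ≤ 425 − 137 − 122 = 166.
Intersecting the two: 15 < c ≤ 166.

15 < c ≤ 166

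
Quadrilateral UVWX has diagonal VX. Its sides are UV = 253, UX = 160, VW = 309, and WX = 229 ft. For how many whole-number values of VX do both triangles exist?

From triangle UVX: 93 < VX < 413.
From triangle WVX: 80 < VX < 538.
Intersection: 93 < VX < 413, so integers 94 through 412: 319 values.

319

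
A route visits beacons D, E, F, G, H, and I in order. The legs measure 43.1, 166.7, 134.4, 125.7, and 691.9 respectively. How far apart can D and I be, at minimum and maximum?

The maximum is all hops collinear in one direction: 43.1 + 166.7 + 134.4 + 125.7 + 691.9 = 1161.8.
The longest hop is 691.9; the others sum to 469.9. Folding the others back against it leaves at least 691.9 − 469.9 = 222.0.

222.0 ≤ DI ≤ 1161.8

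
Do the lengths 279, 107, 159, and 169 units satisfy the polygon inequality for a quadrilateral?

Yes

A quadrilateral exists iff every side is shorter than the sum of the others — equivalently, the longest side is less than the sum of the rest.
Longest side 279 < 435 (sum of the remaining 3), so yes.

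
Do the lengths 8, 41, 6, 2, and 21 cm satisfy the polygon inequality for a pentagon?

For a pentagon, each side must be shorter than the sum of the others.
Here the longest side is 41, but the remaining 4 sides sum to only 37.

No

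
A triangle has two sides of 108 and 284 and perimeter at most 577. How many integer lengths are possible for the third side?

9

Triangle inequality: 176 < x < 392. Perimeter ≤ 577 gives x ≤ 577 − 108 − 284 = 185.
So 176 < x ≤ 185; integers 177 through 185: 9 values.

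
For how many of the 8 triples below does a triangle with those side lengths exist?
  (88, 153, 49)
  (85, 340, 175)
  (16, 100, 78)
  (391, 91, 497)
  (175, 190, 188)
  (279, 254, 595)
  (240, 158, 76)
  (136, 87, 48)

(49,88,153): 49+88 ≤ 153 → not valid
(85,175,340): 85+175 ≤ 340 → not valid
(16,78,100): 16+78 ≤ 100 → not valid
(91,391,497): 91+391 ≤ 497 → not valid
(175,188,190): 175+188 > 190 → valid
(254,279,595): 254+279 ≤ 595 → not valid
(76,158,240): 76+158 ≤ 240 → not valid
(48,87,136): 48+87 ≤ 136 → not valid
1 of the 8 triples forms a triangle.

1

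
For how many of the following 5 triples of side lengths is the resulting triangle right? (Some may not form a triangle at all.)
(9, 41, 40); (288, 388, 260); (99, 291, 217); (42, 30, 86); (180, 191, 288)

(9,41,40): 9²+40² = 1681 = 41² → right
(288,388,260): 260²+288² = 150544 = 388² → right
(99,291,217): 99²+217² = 56890 < 84681 = 291² → obtuse
(42,30,86): 30+42 ≤ 86, not a triangle
(180,191,288): 180²+191² = 68881 < 82944 = 288² → obtuse
2 of the 5 are right.

2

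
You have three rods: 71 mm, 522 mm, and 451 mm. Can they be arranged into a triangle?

The two shorter sides sum to 522, exactly equal to the longest side 522.
That gives only a degenerate (flat) triangle — the inequality must be strict.

No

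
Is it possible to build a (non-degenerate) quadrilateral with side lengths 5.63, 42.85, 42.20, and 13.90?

Yes

A quadrilateral exists iff every side is shorter than the sum of the others — equivalently, the longest side is less than the sum of the rest.
Longest side 42.85 < 61.73 (sum of the remaining 3), so yes.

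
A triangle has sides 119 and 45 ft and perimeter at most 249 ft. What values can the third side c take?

Triangle inequality alone gives 74 < c < 164.
The perimeter condition gives c ≤ 249 − 119 − 45 = 85.
Intersecting the two: 74 < c ≤ 85.

74 < c ≤ 85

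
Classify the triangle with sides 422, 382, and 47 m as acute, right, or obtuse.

obtuse

Compare the square of the longest side to the sum of squares of the other two: 47² + 382² = 148133 < 178084 = 422².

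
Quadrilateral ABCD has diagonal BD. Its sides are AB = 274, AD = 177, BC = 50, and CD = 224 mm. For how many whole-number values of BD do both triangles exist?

99

From triangle ABD: 97 < BD < 451.
From triangle CBD: 174 < BD < 274.
Intersection: 174 < BD < 274, so integers 175 through 273: 99 values.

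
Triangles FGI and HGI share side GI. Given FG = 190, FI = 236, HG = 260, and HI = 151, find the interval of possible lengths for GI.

109 < GI < 411

From triangle FGI: |190 − 236| < GI < 190 + 236, i.e. 46 < GI < 426.
From triangle HGI: 109 < GI < 411.
Both must hold, so GI lies in the intersection.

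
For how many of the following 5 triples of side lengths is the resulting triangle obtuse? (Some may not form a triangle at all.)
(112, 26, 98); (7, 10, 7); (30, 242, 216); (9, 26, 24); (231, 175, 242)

4

(112,26,98): 26²+98² = 10280 < 12544 = 112² → obtuse
(7,10,7): 7²+7² = 98 < 100 = 10² → obtuse
(30,242,216): 30²+216² = 47556 < 58564 = 242² → obtuse
(9,26,24): 9²+24² = 657 < 676 = 26² → obtuse
(231,175,242): 175²+231² = 83986 > 58564 = 242² → acute
4 of the 5 are obtuse.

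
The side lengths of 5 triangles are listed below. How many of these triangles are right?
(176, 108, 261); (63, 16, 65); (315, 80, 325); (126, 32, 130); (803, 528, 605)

4

(176,108,261): 108²+176² = 42640 < 68121 = 261² → obtuse
(63,16,65): 16²+63² = 4225 = 65² → right
(315,80,325): 80²+315² = 105625 = 325² → right
(126,32,130): 32²+126² = 16900 = 130² → right
(803,528,605): 528²+605² = 644809 = 803² → right
4 of the 5 are right.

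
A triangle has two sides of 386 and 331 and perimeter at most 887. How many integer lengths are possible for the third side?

115

Triangle inequality: 55 < x < 717. Perimeter ≤ 887 gives x ≤ 887 − 386 − 331 = 170.
So 55 < x ≤ 170; integers 56 through 170: 115 values.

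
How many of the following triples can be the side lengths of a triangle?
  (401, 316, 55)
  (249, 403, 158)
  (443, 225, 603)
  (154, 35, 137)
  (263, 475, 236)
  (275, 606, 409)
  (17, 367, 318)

5

(55,316,401): 55+316 ≤ 401 → not valid
(158,249,403): 158+249 > 403 → valid
(225,443,603): 225+443 > 603 → valid
(35,137,154): 35+137 > 154 → valid
(236,263,475): 236+263 > 475 → valid
(275,409,606): 275+409 > 606 → valid
(17,318,367): 17+318 ≤ 367 → not valid
5 of the 7 triples form a triangle.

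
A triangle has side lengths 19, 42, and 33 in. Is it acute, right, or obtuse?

obtuse

Compare the square of the longest side to the sum of squares of the other two: 19² + 33² = 1450 < 1764 = 42².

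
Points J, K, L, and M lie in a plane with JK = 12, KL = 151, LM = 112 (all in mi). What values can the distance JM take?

The maximum is all hops collinear in one direction: 12 + 151 + 112 = 275.
The longest hop is 151; the others sum to 124. Folding the others back against it leaves at least 151 − 124 = 27.

27 ≤ JM ≤ 275 mi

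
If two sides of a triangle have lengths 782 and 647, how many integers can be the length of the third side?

The third side lies in the open interval (135, 1429).
Integers from 136 to 1428 inclusive: 1428 − 136 + 1 = 1293.

1293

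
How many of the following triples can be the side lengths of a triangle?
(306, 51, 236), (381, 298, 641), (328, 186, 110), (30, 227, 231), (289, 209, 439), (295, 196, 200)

(51,236,306): 51+236 ≤ 306 → not valid
(298,381,641): 298+381 > 641 → valid
(110,186,328): 110+186 ≤ 328 → not valid
(30,227,231): 30+227 > 231 → valid
(209,289,439): 209+289 > 439 → valid
(196,200,295): 196+200 > 295 → valid
4 of the 6 triples form a triangle.

4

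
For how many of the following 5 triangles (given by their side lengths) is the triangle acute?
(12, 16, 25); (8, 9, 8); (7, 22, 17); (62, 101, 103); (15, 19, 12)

(12,16,25): 12²+16² = 400 < 625 = 25² → obtuse
(8,9,8): 8²+8² = 128 > 81 = 9² → acute
(7,22,17): 7²+17² = 338 < 484 = 22² → obtuse
(62,101,103): 62²+101² = 14045 > 10609 = 103² → acute
(15,19,12): 12²+15² = 369 > 361 = 19² → acute
3 of the 5 are acute.

3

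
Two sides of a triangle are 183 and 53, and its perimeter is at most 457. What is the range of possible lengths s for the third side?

130 < s ≤ 221

Triangle inequality alone gives 130 < s < 236.
The perimeter condition gives s ≤ 457 − 183 − 53 = 221.
Intersecting the two: 130 < s ≤ 221.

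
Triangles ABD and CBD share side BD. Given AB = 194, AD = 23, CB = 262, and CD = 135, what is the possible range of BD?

171 < BD < 217

From triangle ABD: |194 − 23| < BD < 194 + 23, i.e. 171 < BD < 217.
From triangle CBD: 127 < BD < 397.
Both must hold, so BD lies in the intersection.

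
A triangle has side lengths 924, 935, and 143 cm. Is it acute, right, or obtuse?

right

Compare the square of the longest side to the sum of squares of the other two: 143² + 924² = 874225 = 935².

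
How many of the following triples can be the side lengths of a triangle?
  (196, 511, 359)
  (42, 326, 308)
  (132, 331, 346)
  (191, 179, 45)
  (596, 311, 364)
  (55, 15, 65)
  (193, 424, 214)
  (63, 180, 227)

(196,359,511): 196+359 > 511 → valid
(42,308,326): 42+308 > 326 → valid
(132,331,346): 132+331 > 346 → valid
(45,179,191): 45+179 > 191 → valid
(311,364,596): 311+364 > 596 → valid
(15,55,65): 15+55 > 65 → valid
(193,214,424): 193+214 ≤ 424 → not valid
(63,180,227): 63+180 > 227 → valid
7 of the 8 triples form a triangle.

7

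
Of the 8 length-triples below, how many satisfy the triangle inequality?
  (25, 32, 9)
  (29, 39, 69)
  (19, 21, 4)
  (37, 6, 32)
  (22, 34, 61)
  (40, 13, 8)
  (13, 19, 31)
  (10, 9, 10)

(9,25,32): 9+25 > 32 → valid
(29,39,69): 29+39 ≤ 69 → not valid
(4,19,21): 4+19 > 21 → valid
(6,32,37): 6+32 > 37 → valid
(22,34,61): 22+34 ≤ 61 → not valid
(8,13,40): 8+13 ≤ 40 → not valid
(13,19,31): 13+19 > 31 → valid
(9,10,10): 9+10 > 10 → valid
5 of the 8 triples form a triangle.

5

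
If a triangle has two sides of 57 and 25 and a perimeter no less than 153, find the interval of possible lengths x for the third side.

71 ≤ x < 82

Triangle inequality alone gives 32 < x < 82.
The perimeter condition gives x ≥ 153 − 57 − 25 = 71.
Intersecting the two: 71 ≤ x < 82.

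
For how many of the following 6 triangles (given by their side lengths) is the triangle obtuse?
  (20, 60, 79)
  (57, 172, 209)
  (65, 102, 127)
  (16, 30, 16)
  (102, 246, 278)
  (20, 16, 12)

5

(20,60,79): 20²+60² = 4000 < 6241 = 79² → obtuse
(57,172,209): 57²+172² = 32833 < 43681 = 209² → obtuse
(65,102,127): 65²+102² = 14629 < 16129 = 127² → obtuse
(16,30,16): 16²+16² = 512 < 900 = 30² → obtuse
(102,246,278): 102²+246² = 70920 < 77284 = 278² → obtuse
(20,16,12): 12²+16² = 400 = 20² → right
5 of the 6 are obtuse.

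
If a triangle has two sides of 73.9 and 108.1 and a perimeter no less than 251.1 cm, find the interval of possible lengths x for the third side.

69.1 ≤ x < 182.0

Triangle inequality alone gives 34.2 < x < 182.0.
The perimeter condition gives x ≥ 251.1 − 73.9 − 108.1 = 69.1.
Intersecting the two: 69.1 ≤ x < 182.0.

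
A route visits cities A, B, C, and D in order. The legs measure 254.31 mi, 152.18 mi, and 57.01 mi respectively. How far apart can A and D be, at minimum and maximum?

45.12 ≤ AD ≤ 463.50 mi

The maximum is all hops collinear in one direction: 254.31 + 152.18 + 57.01 = 463.50.
The longest hop is 254.31; the others sum to 209.19. Folding the others back against it leaves at least 254.31 − 209.19 = 45.12.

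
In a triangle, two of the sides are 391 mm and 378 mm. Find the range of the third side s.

13 < s < 769

By the triangle inequality, s must be less than 391 + 378 = 769 and greater than |391 − 378| = 13.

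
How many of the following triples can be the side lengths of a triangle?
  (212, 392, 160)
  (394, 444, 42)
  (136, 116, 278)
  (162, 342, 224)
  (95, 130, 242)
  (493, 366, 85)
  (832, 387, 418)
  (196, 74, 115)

(160,212,392): 160+212 ≤ 392 → not valid
(42,394,444): 42+394 ≤ 444 → not valid
(116,136,278): 116+136 ≤ 278 → not valid
(162,224,342): 162+224 > 342 → valid
(95,130,242): 95+130 ≤ 242 → not valid
(85,366,493): 85+366 ≤ 493 → not valid
(387,418,832): 387+418 ≤ 832 → not valid
(74,115,196): 74+115 ≤ 196 → not valid
1 of the 8 triples forms a triangle.

1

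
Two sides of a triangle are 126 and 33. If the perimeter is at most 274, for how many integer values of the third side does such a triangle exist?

22

Triangle inequality: 93 < x < 159. Perimeter ≤ 274 gives x ≤ 274 − 126 − 33 = 115.
So 93 < x ≤ 115; integers 94 through 115: 22 values.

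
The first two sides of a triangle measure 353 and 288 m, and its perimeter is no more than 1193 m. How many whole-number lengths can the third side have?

Triangle inequality: 65 < x < 641. Perimeter ≤ 1193 gives x ≤ 1193 − 353 − 288 = 552.
So 65 < x ≤ 552; integers 66 through 552: 487 values.

487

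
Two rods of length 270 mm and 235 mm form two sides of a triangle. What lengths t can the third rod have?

By the triangle inequality, t must be less than 270 + 235 = 505 and greater than |270 − 235| = 35.

35 < t < 505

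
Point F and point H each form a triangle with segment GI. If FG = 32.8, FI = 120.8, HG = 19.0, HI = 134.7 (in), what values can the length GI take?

115.7 < GI < 153.6

From triangle FGI: |32.8 − 120.8| < GI < 32.8 + 120.8, i.e. 88.0 < GI < 153.6.
From triangle HGI: 115.7 < GI < 153.7.
Both must hold, so GI lies in the intersection.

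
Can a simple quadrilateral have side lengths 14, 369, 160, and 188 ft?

For a quadrilateral, each side must be shorter than the sum of the others.
Here the longest side is 369, but the remaining 3 sides sum to only 362.

No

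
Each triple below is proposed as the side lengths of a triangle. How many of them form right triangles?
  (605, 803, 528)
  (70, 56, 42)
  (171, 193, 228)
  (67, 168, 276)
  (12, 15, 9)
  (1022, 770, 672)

(605,803,528): 528²+605² = 644809 = 803² → right
(70,56,42): 42²+56² = 4900 = 70² → right
(171,193,228): 171²+193² = 66490 > 51984 = 228² → acute
(67,168,276): 67+168 ≤ 276, not a triangle
(12,15,9): 9²+12² = 225 = 15² → right
(1022,770,672): 672²+770² = 1044484 = 1022² → right
4 of the 6 are right.

4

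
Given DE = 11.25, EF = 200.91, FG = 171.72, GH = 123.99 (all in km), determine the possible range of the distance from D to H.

0 ≤ DH ≤ 507.87 km

The maximum is all hops collinear in one direction: 11.25 + 200.91 + 171.72 + 123.99 = 507.87.
The longest hop is 200.91; the others sum to 306.96. Since 200.91 ≤ 306.96, the path can fold back on itself completely, so the minimum distance is 0.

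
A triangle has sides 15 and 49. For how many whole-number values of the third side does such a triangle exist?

29

The third side lies in the open interval (34, 64).
Integers from 35 to 63 inclusive: 63 − 35 + 1 = 29.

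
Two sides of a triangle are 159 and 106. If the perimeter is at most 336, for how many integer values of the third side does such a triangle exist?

Triangle inequality: 53 < x < 265. Perimeter ≤ 336 gives x ≤ 336 − 159 − 106 = 71.
So 53 < x ≤ 71; integers 54 through 71: 18 values.

18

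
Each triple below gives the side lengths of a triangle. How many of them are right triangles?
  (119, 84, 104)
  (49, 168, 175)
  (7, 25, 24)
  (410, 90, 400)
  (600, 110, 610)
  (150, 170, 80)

5

(119,84,104): 84²+104² = 17872 > 14161 = 119² → acute
(49,168,175): 49²+168² = 30625 = 175² → right
(7,25,24): 7²+24² = 625 = 25² → right
(410,90,400): 90²+400² = 168100 = 410² → right
(600,110,610): 110²+600² = 372100 = 610² → right
(150,170,80): 80²+150² = 28900 = 170² → right
5 of the 6 are right.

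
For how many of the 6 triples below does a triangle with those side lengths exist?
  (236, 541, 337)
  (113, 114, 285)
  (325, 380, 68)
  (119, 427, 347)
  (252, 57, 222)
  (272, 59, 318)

(236,337,541): 236+337 > 541 → valid
(113,114,285): 113+114 ≤ 285 → not valid
(68,325,380): 68+325 > 380 → valid
(119,347,427): 119+347 > 427 → valid
(57,222,252): 57+222 > 252 → valid
(59,272,318): 59+272 > 318 → valid
5 of the 6 triples form a triangle.

5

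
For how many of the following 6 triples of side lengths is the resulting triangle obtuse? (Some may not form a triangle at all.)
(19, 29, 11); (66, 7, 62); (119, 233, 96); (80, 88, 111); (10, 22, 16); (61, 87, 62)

4

(19,29,11): 11²+19² = 482 < 841 = 29² → obtuse
(66,7,62): 7²+62² = 3893 < 4356 = 66² → obtuse
(119,233,96): 96+119 ≤ 233, not a triangle
(80,88,111): 80²+88² = 14144 > 12321 = 111² → acute
(10,22,16): 10²+16² = 356 < 484 = 22² → obtuse
(61,87,62): 61²+62² = 7565 < 7569 = 87² → obtuse
4 of the 6 are obtuse.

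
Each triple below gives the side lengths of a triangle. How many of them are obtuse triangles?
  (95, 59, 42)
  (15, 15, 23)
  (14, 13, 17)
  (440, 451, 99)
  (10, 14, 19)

3

(95,59,42): 42²+59² = 5245 < 9025 = 95² → obtuse
(15,15,23): 15²+15² = 450 < 529 = 23² → obtuse
(14,13,17): 13²+14² = 365 > 289 = 17² → acute
(440,451,99): 99²+440² = 203401 = 451² → right
(10,14,19): 10²+14² = 296 < 361 = 19² → obtuse
3 of the 5 are obtuse.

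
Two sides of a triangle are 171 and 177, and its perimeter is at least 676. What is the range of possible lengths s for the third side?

328 ≤ s < 348

Triangle inequality alone gives 6 < s < 348.
The perimeter condition gives s ≥ 676 − 171 − 177 = 328.
Intersecting the two: 328 ≤ s < 348.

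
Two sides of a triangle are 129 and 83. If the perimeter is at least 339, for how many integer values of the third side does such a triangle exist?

85

Triangle inequality: 46 < x < 212. Perimeter ≥ 339 gives x ≥ 339 − 129 − 83 = 127.
So 127 ≤ x < 212; integers 127 through 211: 85 values.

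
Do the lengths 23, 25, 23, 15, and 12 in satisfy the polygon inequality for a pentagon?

Yes

A pentagon exists iff every side is shorter than the sum of the others — equivalently, the longest side is less than the sum of the rest.
Longest side 25 < 73 (sum of the remaining 4), so yes.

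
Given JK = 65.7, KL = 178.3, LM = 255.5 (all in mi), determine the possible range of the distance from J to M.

The maximum is all hops collinear in one direction: 65.7 + 178.3 + 255.5 = 499.5.
The longest hop is 255.5; the others sum to 244.0. Folding the others back against it leaves at least 255.5 − 244.0 = 11.5.

11.5 ≤ JM ≤ 499.5 mi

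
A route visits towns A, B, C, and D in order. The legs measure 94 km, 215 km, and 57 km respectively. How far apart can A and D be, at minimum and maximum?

64 ≤ AD ≤ 366 km

The maximum is all hops collinear in one direction: 94 + 215 + 57 = 366.
The longest hop is 215; the others sum to 151. Folding the others back against it leaves at least 215 − 151 = 64.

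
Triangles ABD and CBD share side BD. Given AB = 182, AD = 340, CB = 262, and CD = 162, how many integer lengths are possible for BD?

265

From triangle ABD: 158 < BD < 522.
From triangle CBD: 100 < BD < 424.
Intersection: 158 < BD < 424, so integers 159 through 423: 265 values.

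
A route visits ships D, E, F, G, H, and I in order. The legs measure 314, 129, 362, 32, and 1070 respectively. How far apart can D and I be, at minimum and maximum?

The maximum is all hops collinear in one direction: 314 + 129 + 362 + 32 + 1070 = 1907.
The longest hop is 1070; the others sum to 837. Folding the others back against it leaves at least 1070 − 837 = 233.

233 ≤ DI ≤ 1907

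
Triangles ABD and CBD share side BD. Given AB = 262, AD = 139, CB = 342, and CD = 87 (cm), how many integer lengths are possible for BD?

From triangle ABD: 123 < BD < 401.
From triangle CBD: 255 < BD < 429.
Intersection: 255 < BD < 401, so integers 256 through 400: 145 values.

145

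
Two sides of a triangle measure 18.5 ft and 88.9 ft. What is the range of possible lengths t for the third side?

70.4 < t < 107.4

By the triangle inequality, t must be less than 18.5 + 88.9 = 107.4 and greater than |18.5 − 88.9| = 70.4.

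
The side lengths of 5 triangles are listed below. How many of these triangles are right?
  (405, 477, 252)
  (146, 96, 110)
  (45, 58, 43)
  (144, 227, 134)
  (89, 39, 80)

3

(405,477,252): 252²+405² = 227529 = 477² → right
(146,96,110): 96²+110² = 21316 = 146² → right
(45,58,43): 43²+45² = 3874 > 3364 = 58² → acute
(144,227,134): 134²+144² = 38692 < 51529 = 227² → obtuse
(89,39,80): 39²+80² = 7921 = 89² → right
3 of the 5 are right.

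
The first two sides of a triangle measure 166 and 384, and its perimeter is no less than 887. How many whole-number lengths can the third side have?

Triangle inequality: 218 < x < 550. Perimeter ≥ 887 gives x ≥ 887 − 166 − 384 = 337.
So 337 ≤ x < 550; integers 337 through 549: 213 values.

213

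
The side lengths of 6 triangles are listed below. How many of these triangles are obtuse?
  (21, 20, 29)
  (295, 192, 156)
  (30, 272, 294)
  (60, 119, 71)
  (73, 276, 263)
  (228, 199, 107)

(21,20,29): 20²+21² = 841 = 29² → right
(295,192,156): 156²+192² = 61200 < 87025 = 295² → obtuse
(30,272,294): 30²+272² = 74884 < 86436 = 294² → obtuse
(60,119,71): 60²+71² = 8641 < 14161 = 119² → obtuse
(73,276,263): 73²+263² = 74498 < 76176 = 276² → obtuse
(228,199,107): 107²+199² = 51050 < 51984 = 228² → obtuse
5 of the 6 are obtuse.

5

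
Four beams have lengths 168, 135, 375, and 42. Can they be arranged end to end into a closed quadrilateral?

For a quadrilateral, each side must be shorter than the sum of the others.
Here the longest side is 375, but the remaining 3 sides sum to only 345.

No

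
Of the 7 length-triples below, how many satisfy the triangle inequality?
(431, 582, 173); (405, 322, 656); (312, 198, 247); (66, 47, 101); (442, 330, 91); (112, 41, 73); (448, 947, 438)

5

(173,431,582): 173+431 > 582 → valid
(322,405,656): 322+405 > 656 → valid
(198,247,312): 198+247 > 312 → valid
(47,66,101): 47+66 > 101 → valid
(91,330,442): 91+330 ≤ 442 → not valid
(41,73,112): 41+73 > 112 → valid
(438,448,947): 438+448 ≤ 947 → not valid
5 of the 7 triples form a triangle.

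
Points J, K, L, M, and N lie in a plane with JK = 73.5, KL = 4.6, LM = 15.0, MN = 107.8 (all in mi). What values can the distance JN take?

14.7 ≤ JN ≤ 200.9 mi

The maximum is all hops collinear in one direction: 73.5 + 4.6 + 15.0 + 107.8 = 200.9.
The longest hop is 107.8; the others sum to 93.1. Folding the others back against it leaves at least 107.8 − 93.1 = 14.7.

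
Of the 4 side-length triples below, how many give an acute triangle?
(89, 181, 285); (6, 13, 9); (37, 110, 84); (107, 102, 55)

(89,181,285): 89+181 ≤ 285, not a triangle
(6,13,9): 6²+9² = 117 < 169 = 13² → obtuse
(37,110,84): 37²+84² = 8425 < 12100 = 110² → obtuse
(107,102,55): 55²+102² = 13429 > 11449 = 107² → acute
1 of the 4 is acute.

1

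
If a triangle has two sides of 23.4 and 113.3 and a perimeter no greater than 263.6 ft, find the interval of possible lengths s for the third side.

89.9 < s ≤ 126.9

Triangle inequality alone gives 89.9 < s < 136.7.
The perimeter condition gives s ≤ 263.6 − 23.4 − 113.3 = 126.9.
Intersecting the two: 89.9 < s ≤ 126.9.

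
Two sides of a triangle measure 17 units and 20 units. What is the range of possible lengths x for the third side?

By the triangle inequality, x must be less than 17 + 20 = 37 and greater than |17 − 20| = 3.

3 < x < 37 (units)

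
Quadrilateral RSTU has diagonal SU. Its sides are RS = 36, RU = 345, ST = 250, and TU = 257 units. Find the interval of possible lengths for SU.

From triangle RSU: |36 − 345| < SU < 36 + 345, i.e. 309 < SU < 381.
From triangle TSU: 7 < SU < 507.
Both must hold, so SU lies in the intersection.

309 < SU < 381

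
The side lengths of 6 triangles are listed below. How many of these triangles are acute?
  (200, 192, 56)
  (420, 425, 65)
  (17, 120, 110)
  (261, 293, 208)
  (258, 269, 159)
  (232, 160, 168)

2

(200,192,56): 56²+192² = 40000 = 200² → right
(420,425,65): 65²+420² = 180625 = 425² → right
(17,120,110): 17²+110² = 12389 < 14400 = 120² → obtuse
(261,293,208): 208²+261² = 111385 > 85849 = 293² → acute
(258,269,159): 159²+258² = 91845 > 72361 = 269² → acute
(232,160,168): 160²+168² = 53824 = 232² → right
2 of the 6 are acute.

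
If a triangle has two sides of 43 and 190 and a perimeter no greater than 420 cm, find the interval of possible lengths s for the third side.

147 < s ≤ 187 cm

Triangle inequality alone gives 147 < s < 233.
The perimeter condition gives s ≤ 420 − 43 − 190 = 187.
Intersecting the two: 147 < s ≤ 187.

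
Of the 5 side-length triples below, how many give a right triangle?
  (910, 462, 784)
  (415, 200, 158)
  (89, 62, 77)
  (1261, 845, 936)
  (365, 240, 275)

3

(910,462,784): 462²+784² = 828100 = 910² → right
(415,200,158): 158+200 ≤ 415, not a triangle
(89,62,77): 62²+77² = 9773 > 7921 = 89² → acute
(1261,845,936): 845²+936² = 1590121 = 1261² → right
(365,240,275): 240²+275² = 133225 = 365² → right
3 of the 5 are right.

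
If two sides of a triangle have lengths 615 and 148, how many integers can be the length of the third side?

295

The third side lies in the open interval (467, 763).
Integers from 468 to 762 inclusive: 762 − 468 + 1 = 295.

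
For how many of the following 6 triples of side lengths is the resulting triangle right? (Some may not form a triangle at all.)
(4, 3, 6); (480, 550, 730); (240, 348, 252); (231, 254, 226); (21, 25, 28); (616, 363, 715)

(4,3,6): 3²+4² = 25 < 36 = 6² → obtuse
(480,550,730): 480²+550² = 532900 = 730² → right
(240,348,252): 240²+252² = 121104 = 348² → right
(231,254,226): 226²+231² = 104437 > 64516 = 254² → acute
(21,25,28): 21²+25² = 1066 > 784 = 28² → acute
(616,363,715): 363²+616² = 511225 = 715² → right
3 of the 6 are right.

3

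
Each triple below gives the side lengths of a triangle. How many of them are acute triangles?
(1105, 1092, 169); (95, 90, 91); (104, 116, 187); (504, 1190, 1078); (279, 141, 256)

(1105,1092,169): 169²+1092² = 1221025 = 1105² → right
(95,90,91): 90²+91² = 16381 > 9025 = 95² → acute
(104,116,187): 104²+116² = 24272 < 34969 = 187² → obtuse
(504,1190,1078): 504²+1078² = 1416100 = 1190² → right
(279,141,256): 141²+256² = 85417 > 77841 = 279² → acute
2 of the 5 are acute.

2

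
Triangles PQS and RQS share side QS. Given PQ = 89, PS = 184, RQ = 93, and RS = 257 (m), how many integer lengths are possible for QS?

108

From triangle PQS: 95 < QS < 273.
From triangle RQS: 164 < QS < 350.
Intersection: 164 < QS < 273, so integers 165 through 272: 108 values.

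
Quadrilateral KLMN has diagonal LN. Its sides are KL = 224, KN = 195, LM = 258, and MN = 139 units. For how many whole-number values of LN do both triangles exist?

277

From triangle KLN: 29 < LN < 419.
From triangle MLN: 119 < LN < 397.
Intersection: 119 < LN < 397, so integers 120 through 396: 277 values.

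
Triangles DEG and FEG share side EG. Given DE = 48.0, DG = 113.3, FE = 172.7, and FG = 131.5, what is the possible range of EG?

From triangle DEG: |48.0 − 113.3| < EG < 48.0 + 113.3, i.e. 65.3 < EG < 161.3.
From triangle FEG: 41.2 < EG < 304.2.
Both must hold, so EG lies in the intersection.

65.3 < EG < 161.3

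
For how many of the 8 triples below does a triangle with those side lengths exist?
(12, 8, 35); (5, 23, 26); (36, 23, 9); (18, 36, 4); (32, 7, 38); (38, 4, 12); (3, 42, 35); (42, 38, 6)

(8,12,35): 8+12 ≤ 35 → not valid
(5,23,26): 5+23 > 26 → valid
(9,23,36): 9+23 ≤ 36 → not valid
(4,18,36): 4+18 ≤ 36 → not valid
(7,32,38): 7+32 > 38 → valid
(4,12,38): 4+12 ≤ 38 → not valid
(3,35,42): 3+35 ≤ 42 → not valid
(6,38,42): 6+38 > 42 → valid
3 of the 8 triples form a triangle.

3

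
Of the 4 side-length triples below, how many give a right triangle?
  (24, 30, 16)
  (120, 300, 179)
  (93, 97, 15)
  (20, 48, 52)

(24,30,16): 16²+24² = 832 < 900 = 30² → obtuse
(120,300,179): 120+179 ≤ 300, not a triangle
(93,97,15): 15²+93² = 8874 < 9409 = 97² → obtuse
(20,48,52): 20²+48² = 2704 = 52² → right
1 of the 4 is right.

1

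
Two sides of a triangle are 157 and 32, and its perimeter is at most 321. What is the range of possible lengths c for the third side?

Triangle inequality alone gives 125 < c < 189.
The perimeter condition gives c ≤ 321 − 157 − 32 = 132.
Intersecting the two: 125 < c ≤ 132.

125 < c ≤ 132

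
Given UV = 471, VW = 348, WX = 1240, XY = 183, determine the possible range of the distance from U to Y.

238 ≤ UY ≤ 2242

The maximum is all hops collinear in one direction: 471 + 348 + 1240 + 183 = 2242.
The longest hop is 1240; the others sum to 1002. Folding the others back against it leaves at least 1240 − 1002 = 238.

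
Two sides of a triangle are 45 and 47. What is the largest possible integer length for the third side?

91

The third side must be strictly less than 45 + 47 = 92.
The largest integer below 92 is 91.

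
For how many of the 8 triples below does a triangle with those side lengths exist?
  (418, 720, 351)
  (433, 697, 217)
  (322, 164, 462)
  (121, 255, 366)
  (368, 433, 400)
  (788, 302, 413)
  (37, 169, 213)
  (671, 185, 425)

4

(351,418,720): 351+418 > 720 → valid
(217,433,697): 217+433 ≤ 697 → not valid
(164,322,462): 164+322 > 462 → valid
(121,255,366): 121+255 > 366 → valid
(368,400,433): 368+400 > 433 → valid
(302,413,788): 302+413 ≤ 788 → not valid
(37,169,213): 37+169 ≤ 213 → not valid
(185,425,671): 185+425 ≤ 671 → not valid
4 of the 8 triples form a triangle.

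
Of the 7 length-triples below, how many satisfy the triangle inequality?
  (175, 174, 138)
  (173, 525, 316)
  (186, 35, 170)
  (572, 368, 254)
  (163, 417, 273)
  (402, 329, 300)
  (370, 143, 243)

6

(138,174,175): 138+174 > 175 → valid
(173,316,525): 173+316 ≤ 525 → not valid
(35,170,186): 35+170 > 186 → valid
(254,368,572): 254+368 > 572 → valid
(163,273,417): 163+273 > 417 → valid
(300,329,402): 300+329 > 402 → valid
(143,243,370): 143+243 > 370 → valid
6 of the 7 triples form a triangle.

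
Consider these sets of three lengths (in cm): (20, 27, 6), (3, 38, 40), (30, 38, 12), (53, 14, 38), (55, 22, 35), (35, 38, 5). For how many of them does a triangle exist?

4

(6,20,27): 6+20 ≤ 27 → not valid
(3,38,40): 3+38 > 40 → valid
(12,30,38): 12+30 > 38 → valid
(14,38,53): 14+38 ≤ 53 → not valid
(22,35,55): 22+35 > 55 → valid
(5,35,38): 5+35 > 38 → valid
4 of the 6 triples form a triangle.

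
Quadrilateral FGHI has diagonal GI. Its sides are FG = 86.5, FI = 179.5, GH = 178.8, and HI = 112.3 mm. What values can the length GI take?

From triangle FGI: |86.5 − 179.5| < GI < 86.5 + 179.5, i.e. 93.0 < GI < 266.0.
From triangle HGI: 66.5 < GI < 291.1.
Both must hold, so GI lies in the intersection.

93.0 < GI < 266.0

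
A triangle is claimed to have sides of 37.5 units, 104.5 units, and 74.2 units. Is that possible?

The longest side is 104.5, and the other two sum to 111.7.
Since 111.7 > 104.5, the triangle inequality holds.

Yes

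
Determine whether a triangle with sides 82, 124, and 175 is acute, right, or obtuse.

obtuse

Compare the square of the longest side to the sum of squares of the other two: 82² + 124² = 22100 < 30625 = 175².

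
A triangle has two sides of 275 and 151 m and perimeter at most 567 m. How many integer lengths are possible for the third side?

Triangle inequality: 124 < x < 426. Perimeter ≤ 567 gives x ≤ 567 − 275 − 151 = 141.
So 124 < x ≤ 141; integers 125 through 141: 17 values.

17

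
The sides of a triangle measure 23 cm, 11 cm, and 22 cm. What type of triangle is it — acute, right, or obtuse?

Compare the square of the longest side to the sum of squares of the other two: 11² + 22² = 605 > 529 = 23².

acute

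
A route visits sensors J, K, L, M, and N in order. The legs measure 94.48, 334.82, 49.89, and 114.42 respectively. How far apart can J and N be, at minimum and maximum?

The maximum is all hops collinear in one direction: 94.48 + 334.82 + 49.89 + 114.42 = 593.61.
The longest hop is 334.82; the others sum to 258.79. Folding the others back against it leaves at least 334.82 − 258.79 = 76.03.

76.03 ≤ JN ≤ 593.61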